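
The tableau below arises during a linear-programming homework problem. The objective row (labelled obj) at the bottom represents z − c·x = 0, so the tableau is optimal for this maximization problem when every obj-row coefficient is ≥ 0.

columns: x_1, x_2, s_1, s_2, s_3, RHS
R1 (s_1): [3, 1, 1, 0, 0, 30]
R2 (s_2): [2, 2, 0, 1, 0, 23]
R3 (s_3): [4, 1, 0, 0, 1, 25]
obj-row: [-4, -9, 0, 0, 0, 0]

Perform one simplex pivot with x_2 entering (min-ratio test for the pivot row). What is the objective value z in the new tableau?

207/2

Ratio test on column x_2 — row 1: 30/1 = 30; row 2: 23/2 = 23/2; row 3: 25/1 = 25. Minimum is 23/2 at row 2 (s_2 leaves); pivot element 2.
Pivot on row 2; the obj-row RHS becomes 0 − (-9)·(23/2) = 207/2.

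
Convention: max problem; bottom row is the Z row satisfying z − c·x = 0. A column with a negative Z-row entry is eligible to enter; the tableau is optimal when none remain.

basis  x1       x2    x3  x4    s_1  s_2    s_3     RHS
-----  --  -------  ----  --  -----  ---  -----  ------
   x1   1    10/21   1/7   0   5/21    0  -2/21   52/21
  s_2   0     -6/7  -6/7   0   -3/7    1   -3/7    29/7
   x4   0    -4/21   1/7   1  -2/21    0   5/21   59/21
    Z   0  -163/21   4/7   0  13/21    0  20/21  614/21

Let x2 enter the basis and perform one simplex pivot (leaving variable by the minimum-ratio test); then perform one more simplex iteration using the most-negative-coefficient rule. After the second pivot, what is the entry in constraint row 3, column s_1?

0

Ratio test on column x2 — row 1: (52/21)/(10/21) = 26/5; row 2: entry -6/7 ≤ 0; row 3: entry -4/21 ≤ 0. Minimum is 26/5 at row 1 (x1 leaves); pivot element 10/21.
Divide row 1 by 10/21; eliminate column x2 from the other rows.
Second iteration: most negative Z-row entry is -3/5 in column s_3, so s_3 enters.
Ratio test on column s_3 — row 1: entry -1/5 ≤ 0; row 2: entry -3/5 ≤ 0; row 3: (19/5)/(1/5) = 19. Minimum is 19 at row 3 (x4 leaves); pivot element 1/5.
Divide row 3 by 1/5; eliminate column s_3 from the other rows.
After both pivots, the entry at constraint row 3, column s_1 is 0.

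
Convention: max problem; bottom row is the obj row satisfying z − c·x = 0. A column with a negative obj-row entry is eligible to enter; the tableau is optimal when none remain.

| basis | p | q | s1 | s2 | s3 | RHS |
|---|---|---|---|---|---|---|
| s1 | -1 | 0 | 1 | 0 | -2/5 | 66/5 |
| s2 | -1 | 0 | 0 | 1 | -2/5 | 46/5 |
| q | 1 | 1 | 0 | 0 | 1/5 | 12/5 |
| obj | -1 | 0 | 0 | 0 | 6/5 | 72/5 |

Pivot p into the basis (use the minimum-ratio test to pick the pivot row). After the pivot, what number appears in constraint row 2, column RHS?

Ratio test on column p — row 1: entry -1 ≤ 0; row 2: entry -1 ≤ 0; row 3: (12/5)/1 = 12/5. Minimum is 12/5 at row 3 (q leaves); pivot element 1.
Divide row 3 by 1; eliminate column p from the other rows.
Row 2 update in column RHS: 46/5 − (-1)·(12/5) = 58/5.

58/5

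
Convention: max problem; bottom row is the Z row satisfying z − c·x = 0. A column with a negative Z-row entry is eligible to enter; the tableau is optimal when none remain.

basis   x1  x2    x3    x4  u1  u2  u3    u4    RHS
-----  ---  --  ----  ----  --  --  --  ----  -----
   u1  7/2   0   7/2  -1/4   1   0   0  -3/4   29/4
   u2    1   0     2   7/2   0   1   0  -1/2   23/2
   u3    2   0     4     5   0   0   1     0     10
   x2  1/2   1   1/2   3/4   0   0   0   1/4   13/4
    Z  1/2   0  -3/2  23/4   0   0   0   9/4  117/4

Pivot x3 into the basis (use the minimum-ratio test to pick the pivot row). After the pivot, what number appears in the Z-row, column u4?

27/14

Ratio test on column x3 — row 1: (29/4)/(7/2) = 29/14; row 2: (23/2)/2 = 23/4; row 3: 10/4 = 5/2; row 4: (13/4)/(1/2) = 13/2. Minimum is 29/14 at row 1 (u1 leaves); pivot element 7/2.
Divide row 1 by 7/2; eliminate column x3 from the other rows.
Z-row update in column u4: 9/4 − (-3/2)·(-3/14) = 27/14.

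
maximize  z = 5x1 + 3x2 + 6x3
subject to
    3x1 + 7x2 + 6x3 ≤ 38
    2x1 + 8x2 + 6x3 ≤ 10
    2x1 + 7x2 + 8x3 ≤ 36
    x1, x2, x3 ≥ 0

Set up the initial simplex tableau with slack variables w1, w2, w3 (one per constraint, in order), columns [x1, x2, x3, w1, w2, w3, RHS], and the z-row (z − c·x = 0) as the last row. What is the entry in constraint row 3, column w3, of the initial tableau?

Slack w3 belongs to constraint 3; its column is the unit vector e_3, so the entry in row 3 is 1.

1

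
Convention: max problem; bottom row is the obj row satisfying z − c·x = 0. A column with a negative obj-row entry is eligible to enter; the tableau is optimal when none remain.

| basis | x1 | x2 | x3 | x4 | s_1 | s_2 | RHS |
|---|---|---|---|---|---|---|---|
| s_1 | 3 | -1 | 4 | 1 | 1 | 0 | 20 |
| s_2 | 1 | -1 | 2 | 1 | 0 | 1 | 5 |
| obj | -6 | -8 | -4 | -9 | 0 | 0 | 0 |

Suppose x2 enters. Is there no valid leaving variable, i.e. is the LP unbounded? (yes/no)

yes

Every constraint-row entry in column x2 is ≤ 0, so increasing x2 is unbounded.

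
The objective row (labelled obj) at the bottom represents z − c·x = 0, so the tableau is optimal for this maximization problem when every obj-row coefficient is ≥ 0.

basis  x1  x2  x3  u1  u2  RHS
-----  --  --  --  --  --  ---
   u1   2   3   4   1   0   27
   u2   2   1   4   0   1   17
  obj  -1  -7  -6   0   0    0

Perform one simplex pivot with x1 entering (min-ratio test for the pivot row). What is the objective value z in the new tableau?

17/2

Ratio test on column x1 — row 1: 27/2 = 27/2; row 2: 17/2 = 17/2. Minimum is 17/2 at row 2 (u2 leaves); pivot element 2.
Pivot on row 2; the obj-row RHS becomes 0 − (-1)·(17/2) = 17/2.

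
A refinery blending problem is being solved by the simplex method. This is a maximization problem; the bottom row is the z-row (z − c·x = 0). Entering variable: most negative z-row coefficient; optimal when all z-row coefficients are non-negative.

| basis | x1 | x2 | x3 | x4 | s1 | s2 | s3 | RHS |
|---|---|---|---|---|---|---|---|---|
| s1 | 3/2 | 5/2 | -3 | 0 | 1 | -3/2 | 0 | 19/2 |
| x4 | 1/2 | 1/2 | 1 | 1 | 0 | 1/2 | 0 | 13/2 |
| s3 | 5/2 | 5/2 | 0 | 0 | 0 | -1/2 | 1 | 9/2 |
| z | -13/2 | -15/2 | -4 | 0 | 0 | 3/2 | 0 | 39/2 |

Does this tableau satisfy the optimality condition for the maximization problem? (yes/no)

The z-row has a negative entry -15/2 in column x2, so it is not optimal.

no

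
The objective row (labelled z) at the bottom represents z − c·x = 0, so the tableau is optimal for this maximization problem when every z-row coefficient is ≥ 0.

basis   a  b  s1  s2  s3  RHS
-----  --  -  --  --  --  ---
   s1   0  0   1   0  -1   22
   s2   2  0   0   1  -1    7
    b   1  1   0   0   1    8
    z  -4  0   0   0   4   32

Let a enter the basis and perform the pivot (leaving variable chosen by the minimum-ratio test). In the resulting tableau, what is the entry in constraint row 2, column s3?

-1/2

Ratio test on column a — row 1: entry 0 ≤ 0; row 2: 7/2 = 7/2; row 3: 8/1 = 8. Minimum is 7/2 at row 2 (s2 leaves); pivot element 2.
Divide row 2 by 2; eliminate column a from the other rows.
In the new row 2, the s3 entry is the old entry divided by the pivot: (-1)/2 = -1/2.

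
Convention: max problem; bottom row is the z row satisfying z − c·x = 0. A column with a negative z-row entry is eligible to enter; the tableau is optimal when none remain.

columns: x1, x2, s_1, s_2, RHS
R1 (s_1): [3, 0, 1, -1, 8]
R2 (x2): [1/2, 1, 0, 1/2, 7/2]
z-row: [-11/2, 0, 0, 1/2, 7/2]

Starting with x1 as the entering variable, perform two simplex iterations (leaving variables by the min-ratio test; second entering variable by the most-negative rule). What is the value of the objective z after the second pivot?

45/2

Ratio test on column x1 — row 1: 8/3 = 8/3; row 2: (7/2)/(1/2) = 7. Minimum is 8/3 at row 1 (s_1 leaves); pivot element 3.
Pivot on row 1; the z-row RHS becomes 7/2 − (-11/2)·(8/3) = 109/6.
Next entering variable (most negative z-row entry -4/3): s_2.
Ratio test on column s_2 — row 1: entry -1/3 ≤ 0; row 2: (13/6)/(2/3) = 13/4. Minimum is 13/4 at row 2 (x2 leaves); pivot element 2/3.
After the second pivot the z-row RHS is 109/6 − (-4/3)·(13/4) = 45/2.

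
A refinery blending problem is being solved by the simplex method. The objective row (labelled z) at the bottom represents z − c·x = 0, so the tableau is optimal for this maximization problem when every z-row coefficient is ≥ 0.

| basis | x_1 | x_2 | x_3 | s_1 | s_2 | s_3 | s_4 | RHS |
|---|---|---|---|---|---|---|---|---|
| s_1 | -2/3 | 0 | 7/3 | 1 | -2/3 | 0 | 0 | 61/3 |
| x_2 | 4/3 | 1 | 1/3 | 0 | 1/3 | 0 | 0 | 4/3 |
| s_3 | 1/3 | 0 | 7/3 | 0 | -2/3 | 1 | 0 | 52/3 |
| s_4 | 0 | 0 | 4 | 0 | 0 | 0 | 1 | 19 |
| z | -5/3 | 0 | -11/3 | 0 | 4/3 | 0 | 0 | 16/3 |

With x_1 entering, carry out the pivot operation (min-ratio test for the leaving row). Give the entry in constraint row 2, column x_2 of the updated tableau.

Ratio test on column x_1 — row 1: entry -2/3 ≤ 0; row 2: (4/3)/(4/3) = 1; row 3: (52/3)/(1/3) = 52; row 4: entry 0 ≤ 0. Minimum is 1 at row 2 (x_2 leaves); pivot element 4/3.
Divide row 2 by 4/3; eliminate column x_1 from the other rows.
In the new row 2, the x_2 entry is the old entry divided by the pivot: 1/(4/3) = 3/4.

3/4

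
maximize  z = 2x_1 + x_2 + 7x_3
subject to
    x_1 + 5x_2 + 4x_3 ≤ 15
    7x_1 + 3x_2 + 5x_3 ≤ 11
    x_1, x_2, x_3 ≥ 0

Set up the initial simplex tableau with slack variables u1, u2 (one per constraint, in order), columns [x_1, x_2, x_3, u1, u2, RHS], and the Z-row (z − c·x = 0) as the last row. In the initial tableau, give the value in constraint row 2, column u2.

Slack u2 belongs to constraint 2; its column is the unit vector e_2, so the entry in row 2 is 1.

1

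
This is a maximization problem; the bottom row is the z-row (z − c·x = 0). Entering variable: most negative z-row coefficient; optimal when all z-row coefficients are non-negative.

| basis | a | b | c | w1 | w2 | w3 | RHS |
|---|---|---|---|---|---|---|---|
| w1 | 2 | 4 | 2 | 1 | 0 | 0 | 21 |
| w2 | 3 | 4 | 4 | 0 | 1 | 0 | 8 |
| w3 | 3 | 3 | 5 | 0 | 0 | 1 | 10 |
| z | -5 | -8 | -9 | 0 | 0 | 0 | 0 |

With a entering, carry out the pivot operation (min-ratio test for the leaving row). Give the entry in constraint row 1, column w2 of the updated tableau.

Ratio test on column a — row 1: 21/2 = 21/2; row 2: 8/3 = 8/3; row 3: 10/3 = 10/3. Minimum is 8/3 at row 2 (w2 leaves); pivot element 3.
Divide row 2 by 3; eliminate column a from the other rows.
Row 1 update in column w2: 0 − 2·(1/3) = -2/3.

-2/3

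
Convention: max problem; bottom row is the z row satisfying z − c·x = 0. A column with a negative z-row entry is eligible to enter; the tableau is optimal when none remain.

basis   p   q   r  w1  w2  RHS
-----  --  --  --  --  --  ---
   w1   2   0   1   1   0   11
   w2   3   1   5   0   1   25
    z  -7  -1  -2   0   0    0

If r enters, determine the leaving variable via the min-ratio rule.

Column r entries and ratios — w1: 11/1 = 11; w2: 25/5 = 5.
Smallest ratio is 5 in the row of w2, so w2 leaves.

w2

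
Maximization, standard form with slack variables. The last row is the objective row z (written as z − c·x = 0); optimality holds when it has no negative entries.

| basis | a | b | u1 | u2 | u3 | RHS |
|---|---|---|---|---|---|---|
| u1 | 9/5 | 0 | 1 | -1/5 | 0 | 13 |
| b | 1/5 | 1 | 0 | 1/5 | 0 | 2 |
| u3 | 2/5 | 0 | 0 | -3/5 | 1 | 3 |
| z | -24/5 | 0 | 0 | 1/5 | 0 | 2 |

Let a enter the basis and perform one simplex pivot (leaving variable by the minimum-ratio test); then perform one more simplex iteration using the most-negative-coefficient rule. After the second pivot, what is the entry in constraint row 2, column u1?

-1/2

Ratio test on column a — row 1: 13/(9/5) = 65/9; row 2: 2/(1/5) = 10; row 3: 3/(2/5) = 15/2. Minimum is 65/9 at row 1 (u1 leaves); pivot element 9/5.
Divide row 1 by 9/5; eliminate column a from the other rows.
Second iteration: most negative z-row entry is -1/3 in column u2, so u2 enters.
Ratio test on column u2 — row 1: entry -1/9 ≤ 0; row 2: (5/9)/(2/9) = 5/2; row 3: entry -5/9 ≤ 0. Minimum is 5/2 at row 2 (b leaves); pivot element 2/9.
Divide row 2 by 2/9; eliminate column u2 from the other rows.
After both pivots, the entry at constraint row 2, column u1 is -1/2.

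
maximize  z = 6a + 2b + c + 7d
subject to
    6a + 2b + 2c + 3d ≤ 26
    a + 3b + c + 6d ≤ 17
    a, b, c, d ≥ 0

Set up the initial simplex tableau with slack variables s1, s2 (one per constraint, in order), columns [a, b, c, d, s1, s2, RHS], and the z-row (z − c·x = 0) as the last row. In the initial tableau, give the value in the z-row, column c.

-1

The z-row carries the negated objective coefficients: the c entry is -1.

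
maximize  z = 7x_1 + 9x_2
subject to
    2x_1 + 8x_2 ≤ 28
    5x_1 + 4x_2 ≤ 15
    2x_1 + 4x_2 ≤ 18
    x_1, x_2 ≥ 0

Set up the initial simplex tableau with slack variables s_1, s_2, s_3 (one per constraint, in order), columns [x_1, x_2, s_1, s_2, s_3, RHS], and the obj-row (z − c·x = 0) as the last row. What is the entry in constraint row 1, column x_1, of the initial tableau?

2

Constraint 1 has coefficient 2 on x_1.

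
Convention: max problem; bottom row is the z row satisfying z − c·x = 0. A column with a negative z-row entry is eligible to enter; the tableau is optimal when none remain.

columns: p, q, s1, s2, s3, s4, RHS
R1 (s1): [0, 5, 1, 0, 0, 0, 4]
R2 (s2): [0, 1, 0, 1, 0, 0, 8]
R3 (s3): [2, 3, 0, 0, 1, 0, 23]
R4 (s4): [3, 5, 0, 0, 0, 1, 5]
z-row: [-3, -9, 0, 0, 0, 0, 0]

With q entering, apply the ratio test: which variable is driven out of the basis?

s1

Column q entries and ratios — s1: 4/5 = 4/5; s2: 8/1 = 8; s3: 23/3 = 23/3; s4: 5/5 = 1.
Smallest ratio is 4/5 in the row of s1, so s1 leaves.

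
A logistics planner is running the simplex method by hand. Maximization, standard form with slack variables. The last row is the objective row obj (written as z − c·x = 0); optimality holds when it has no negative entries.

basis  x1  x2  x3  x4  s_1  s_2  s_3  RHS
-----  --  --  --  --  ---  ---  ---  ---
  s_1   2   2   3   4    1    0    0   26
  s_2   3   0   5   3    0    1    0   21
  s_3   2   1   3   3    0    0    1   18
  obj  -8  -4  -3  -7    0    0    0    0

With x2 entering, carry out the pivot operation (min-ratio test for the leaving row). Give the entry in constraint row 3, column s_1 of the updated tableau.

Ratio test on column x2 — row 1: 26/2 = 13; row 2: entry 0 ≤ 0; row 3: 18/1 = 18. Minimum is 13 at row 1 (s_1 leaves); pivot element 2.
Divide row 1 by 2; eliminate column x2 from the other rows.
Row 3 update in column s_1: 0 − 1·(1/2) = -1/2.

-1/2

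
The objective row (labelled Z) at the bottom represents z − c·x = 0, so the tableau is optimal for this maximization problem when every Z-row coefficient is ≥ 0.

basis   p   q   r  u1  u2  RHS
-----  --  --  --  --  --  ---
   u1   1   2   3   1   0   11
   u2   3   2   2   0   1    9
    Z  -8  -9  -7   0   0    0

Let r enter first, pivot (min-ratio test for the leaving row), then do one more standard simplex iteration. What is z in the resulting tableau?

208/7

Ratio test on column r — row 1: 11/3 = 11/3; row 2: 9/2 = 9/2. Minimum is 11/3 at row 1 (u1 leaves); pivot element 3.
Pivot on row 1; the Z-row RHS becomes 0 − (-7)·(11/3) = 77/3.
Next entering variable (most negative Z-row entry -17/3): p.
Ratio test on column p — row 1: (11/3)/(1/3) = 11; row 2: (5/3)/(7/3) = 5/7. Minimum is 5/7 at row 2 (u2 leaves); pivot element 7/3.
After the second pivot the Z-row RHS is 77/3 − (-17/3)·(5/7) = 208/7.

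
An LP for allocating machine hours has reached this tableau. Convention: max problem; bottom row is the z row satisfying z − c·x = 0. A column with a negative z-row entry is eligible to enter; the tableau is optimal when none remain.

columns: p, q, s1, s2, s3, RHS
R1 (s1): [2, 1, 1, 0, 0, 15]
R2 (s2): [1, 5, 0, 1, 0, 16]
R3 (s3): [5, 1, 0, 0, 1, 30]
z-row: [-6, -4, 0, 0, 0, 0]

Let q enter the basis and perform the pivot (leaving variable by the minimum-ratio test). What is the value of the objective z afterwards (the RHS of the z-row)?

Ratio test on column q — row 1: 15/1 = 15; row 2: 16/5 = 16/5; row 3: 30/1 = 30. Minimum is 16/5 at row 2 (s2 leaves); pivot element 5.
Pivot on row 2; the z-row RHS becomes 0 − (-4)·(16/5) = 64/5.

64/5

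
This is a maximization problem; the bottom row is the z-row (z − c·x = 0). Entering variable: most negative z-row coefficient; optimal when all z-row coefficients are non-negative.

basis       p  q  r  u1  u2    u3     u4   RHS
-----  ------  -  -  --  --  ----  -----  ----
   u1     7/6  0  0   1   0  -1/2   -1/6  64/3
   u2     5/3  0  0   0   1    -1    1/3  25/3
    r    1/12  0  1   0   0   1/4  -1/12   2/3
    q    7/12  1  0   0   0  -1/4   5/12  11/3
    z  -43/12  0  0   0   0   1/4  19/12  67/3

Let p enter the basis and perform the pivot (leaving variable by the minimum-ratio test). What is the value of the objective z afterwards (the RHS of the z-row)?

Ratio test on column p — row 1: (64/3)/(7/6) = 128/7; row 2: (25/3)/(5/3) = 5; row 3: (2/3)/(1/12) = 8; row 4: (11/3)/(7/12) = 44/7. Minimum is 5 at row 2 (u2 leaves); pivot element 5/3.
Pivot on row 2; the z-row RHS becomes 67/3 − (-43/12)·5 = 161/4.

161/4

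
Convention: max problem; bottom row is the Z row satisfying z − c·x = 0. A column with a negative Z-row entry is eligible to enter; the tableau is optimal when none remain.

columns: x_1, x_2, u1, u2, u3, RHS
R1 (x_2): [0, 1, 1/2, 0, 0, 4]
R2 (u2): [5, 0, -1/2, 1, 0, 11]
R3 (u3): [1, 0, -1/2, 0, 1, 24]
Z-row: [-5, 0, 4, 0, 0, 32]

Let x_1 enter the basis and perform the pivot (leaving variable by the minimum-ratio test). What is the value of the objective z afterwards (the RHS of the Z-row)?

43

Ratio test on column x_1 — row 1: entry 0 ≤ 0; row 2: 11/5 = 11/5; row 3: 24/1 = 24. Minimum is 11/5 at row 2 (u2 leaves); pivot element 5.
Pivot on row 2; the Z-row RHS becomes 32 − (-5)·(11/5) = 43.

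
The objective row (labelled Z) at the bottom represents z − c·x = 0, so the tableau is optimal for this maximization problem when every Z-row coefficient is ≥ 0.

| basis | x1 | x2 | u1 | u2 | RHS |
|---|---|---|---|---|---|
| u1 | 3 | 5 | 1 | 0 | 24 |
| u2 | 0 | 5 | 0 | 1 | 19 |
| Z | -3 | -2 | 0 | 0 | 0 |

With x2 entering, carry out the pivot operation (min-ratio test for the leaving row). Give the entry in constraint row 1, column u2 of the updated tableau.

Ratio test on column x2 — row 1: 24/5 = 24/5; row 2: 19/5 = 19/5. Minimum is 19/5 at row 2 (u2 leaves); pivot element 5.
Divide row 2 by 5; eliminate column x2 from the other rows.
Row 1 update in column u2: 0 − 5·(1/5) = -1.

-1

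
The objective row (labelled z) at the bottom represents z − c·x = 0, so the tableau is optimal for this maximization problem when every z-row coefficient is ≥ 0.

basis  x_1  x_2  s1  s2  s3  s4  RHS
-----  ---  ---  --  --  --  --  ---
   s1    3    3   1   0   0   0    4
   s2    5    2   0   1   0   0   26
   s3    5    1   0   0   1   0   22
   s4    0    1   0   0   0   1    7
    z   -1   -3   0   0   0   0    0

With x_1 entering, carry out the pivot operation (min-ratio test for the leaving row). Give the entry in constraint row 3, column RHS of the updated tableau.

46/3

Ratio test on column x_1 — row 1: 4/3 = 4/3; row 2: 26/5 = 26/5; row 3: 22/5 = 22/5; row 4: entry 0 ≤ 0. Minimum is 4/3 at row 1 (s1 leaves); pivot element 3.
Divide row 1 by 3; eliminate column x_1 from the other rows.
Row 3 update in column RHS: 22 − 5·(4/3) = 46/3.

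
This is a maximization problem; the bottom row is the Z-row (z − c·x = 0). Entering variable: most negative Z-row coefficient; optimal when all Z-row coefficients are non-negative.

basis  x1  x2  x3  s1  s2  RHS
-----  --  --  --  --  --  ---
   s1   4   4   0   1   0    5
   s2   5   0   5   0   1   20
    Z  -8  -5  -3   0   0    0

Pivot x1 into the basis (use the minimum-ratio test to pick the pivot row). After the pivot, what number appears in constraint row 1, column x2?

Ratio test on column x1 — row 1: 5/4 = 5/4; row 2: 20/5 = 4. Minimum is 5/4 at row 1 (s1 leaves); pivot element 4.
Divide row 1 by 4; eliminate column x1 from the other rows.
In the new row 1, the x2 entry is the old entry divided by the pivot: 4/4 = 1.

1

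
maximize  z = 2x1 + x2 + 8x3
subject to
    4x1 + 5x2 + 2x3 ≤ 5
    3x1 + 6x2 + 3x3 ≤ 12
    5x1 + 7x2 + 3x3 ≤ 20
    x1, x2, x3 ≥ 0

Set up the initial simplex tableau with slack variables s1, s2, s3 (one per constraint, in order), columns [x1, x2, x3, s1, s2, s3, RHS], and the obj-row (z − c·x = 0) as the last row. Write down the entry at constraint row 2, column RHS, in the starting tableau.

The RHS of constraint 2 is b_2 = 12.

12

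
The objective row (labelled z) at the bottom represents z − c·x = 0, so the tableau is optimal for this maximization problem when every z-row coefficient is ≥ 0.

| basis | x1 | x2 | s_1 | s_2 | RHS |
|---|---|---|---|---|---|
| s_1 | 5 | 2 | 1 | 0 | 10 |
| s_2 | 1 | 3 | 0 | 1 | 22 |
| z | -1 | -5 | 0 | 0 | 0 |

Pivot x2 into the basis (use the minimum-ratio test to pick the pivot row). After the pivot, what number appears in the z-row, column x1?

23/2

Ratio test on column x2 — row 1: 10/2 = 5; row 2: 22/3 = 22/3. Minimum is 5 at row 1 (s_1 leaves); pivot element 2.
Divide row 1 by 2; eliminate column x2 from the other rows.
z-row update in column x1: -1 − (-5)·(5/2) = 23/2.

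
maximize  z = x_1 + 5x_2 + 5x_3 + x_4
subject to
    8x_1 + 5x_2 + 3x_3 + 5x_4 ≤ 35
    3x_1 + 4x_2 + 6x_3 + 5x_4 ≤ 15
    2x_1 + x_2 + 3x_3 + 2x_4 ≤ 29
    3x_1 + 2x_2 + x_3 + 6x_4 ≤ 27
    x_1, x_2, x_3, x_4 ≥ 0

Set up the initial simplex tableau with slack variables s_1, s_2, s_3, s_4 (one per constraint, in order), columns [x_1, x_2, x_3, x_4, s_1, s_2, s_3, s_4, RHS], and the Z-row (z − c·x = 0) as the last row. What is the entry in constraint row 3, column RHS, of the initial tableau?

The RHS of constraint 3 is b_3 = 29.

29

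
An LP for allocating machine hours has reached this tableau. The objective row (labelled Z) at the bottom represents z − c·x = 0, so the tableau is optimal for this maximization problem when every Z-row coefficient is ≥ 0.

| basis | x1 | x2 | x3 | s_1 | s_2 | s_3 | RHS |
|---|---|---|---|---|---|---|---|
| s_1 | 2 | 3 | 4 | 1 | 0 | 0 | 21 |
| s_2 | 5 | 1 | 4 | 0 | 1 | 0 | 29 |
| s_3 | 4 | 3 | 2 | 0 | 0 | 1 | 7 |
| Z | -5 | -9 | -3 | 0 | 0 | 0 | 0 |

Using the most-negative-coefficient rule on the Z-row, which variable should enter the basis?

x2

Negative Z-row entries: x1: -5, x2: -9, x3: -3.
The most negative is -9 in column x2, so x2 enters.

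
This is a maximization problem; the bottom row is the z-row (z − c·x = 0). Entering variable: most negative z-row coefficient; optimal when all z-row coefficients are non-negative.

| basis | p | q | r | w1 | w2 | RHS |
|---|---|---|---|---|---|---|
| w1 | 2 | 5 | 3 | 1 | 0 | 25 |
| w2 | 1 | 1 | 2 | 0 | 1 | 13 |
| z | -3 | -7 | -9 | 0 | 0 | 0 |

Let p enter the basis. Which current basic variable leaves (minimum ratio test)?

w1

Column p entries and ratios — w1: 25/2 = 25/2; w2: 13/1 = 13.
Smallest ratio is 25/2 in the row of w1, so w1 leaves.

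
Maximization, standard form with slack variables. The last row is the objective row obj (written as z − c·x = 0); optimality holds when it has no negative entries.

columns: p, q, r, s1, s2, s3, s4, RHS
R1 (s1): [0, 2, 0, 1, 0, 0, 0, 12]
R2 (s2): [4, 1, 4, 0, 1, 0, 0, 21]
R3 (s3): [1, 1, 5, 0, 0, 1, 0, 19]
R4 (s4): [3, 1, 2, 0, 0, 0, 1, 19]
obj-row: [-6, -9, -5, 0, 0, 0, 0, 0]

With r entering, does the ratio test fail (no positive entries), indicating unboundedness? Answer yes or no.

no

Column r has positive entries in row(s) 2, 3, 4, so the ratio test bounds it — not unbounded.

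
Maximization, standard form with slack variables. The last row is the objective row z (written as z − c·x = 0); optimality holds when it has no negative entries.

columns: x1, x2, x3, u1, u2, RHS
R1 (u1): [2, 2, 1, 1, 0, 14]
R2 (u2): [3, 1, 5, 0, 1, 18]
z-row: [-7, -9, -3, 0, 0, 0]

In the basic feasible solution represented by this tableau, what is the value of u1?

14

u1 is basic (row 1); its value is the RHS of that row, 14.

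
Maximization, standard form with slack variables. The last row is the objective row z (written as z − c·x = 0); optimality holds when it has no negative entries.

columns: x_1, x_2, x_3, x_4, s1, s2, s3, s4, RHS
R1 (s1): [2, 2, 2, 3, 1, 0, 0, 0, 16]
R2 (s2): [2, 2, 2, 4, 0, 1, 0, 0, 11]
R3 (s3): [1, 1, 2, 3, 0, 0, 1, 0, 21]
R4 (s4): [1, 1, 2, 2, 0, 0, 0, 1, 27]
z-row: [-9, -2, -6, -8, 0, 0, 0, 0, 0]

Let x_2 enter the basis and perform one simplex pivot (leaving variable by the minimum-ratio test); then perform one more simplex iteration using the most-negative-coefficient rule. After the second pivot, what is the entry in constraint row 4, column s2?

-1/2

Ratio test on column x_2 — row 1: 16/2 = 8; row 2: 11/2 = 11/2; row 3: 21/1 = 21; row 4: 27/1 = 27. Minimum is 11/2 at row 2 (s2 leaves); pivot element 2.
Divide row 2 by 2; eliminate column x_2 from the other rows.
Second iteration: most negative z-row entry is -7 in column x_1, so x_1 enters.
Ratio test on column x_1 — row 1: entry 0 ≤ 0; row 2: (11/2)/1 = 11/2; row 3: entry 0 ≤ 0; row 4: entry 0 ≤ 0. Minimum is 11/2 at row 2 (x_2 leaves); pivot element 1.
Divide row 2 by 1; eliminate column x_1 from the other rows.
After both pivots, the entry at constraint row 4, column s2 is -1/2.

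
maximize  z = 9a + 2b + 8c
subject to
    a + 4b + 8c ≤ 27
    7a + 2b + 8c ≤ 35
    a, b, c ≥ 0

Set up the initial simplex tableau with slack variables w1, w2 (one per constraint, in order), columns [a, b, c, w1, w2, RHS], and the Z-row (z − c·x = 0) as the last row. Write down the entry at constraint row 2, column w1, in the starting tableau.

Slack w1 belongs to constraint 1; its column is the unit vector e_1, so the entry in row 2 is 0.

0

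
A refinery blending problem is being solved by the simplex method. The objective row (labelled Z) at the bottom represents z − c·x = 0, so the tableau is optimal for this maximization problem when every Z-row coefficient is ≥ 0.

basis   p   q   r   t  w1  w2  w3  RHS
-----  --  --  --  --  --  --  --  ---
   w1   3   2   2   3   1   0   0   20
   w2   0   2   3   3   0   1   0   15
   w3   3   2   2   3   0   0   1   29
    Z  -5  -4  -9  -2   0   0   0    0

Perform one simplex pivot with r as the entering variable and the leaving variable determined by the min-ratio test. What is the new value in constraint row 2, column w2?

Ratio test on column r — row 1: 20/2 = 10; row 2: 15/3 = 5; row 3: 29/2 = 29/2. Minimum is 5 at row 2 (w2 leaves); pivot element 3.
Divide row 2 by 3; eliminate column r from the other rows.
In the new row 2, the w2 entry is the old entry divided by the pivot: 1/3 = 1/3.

1/3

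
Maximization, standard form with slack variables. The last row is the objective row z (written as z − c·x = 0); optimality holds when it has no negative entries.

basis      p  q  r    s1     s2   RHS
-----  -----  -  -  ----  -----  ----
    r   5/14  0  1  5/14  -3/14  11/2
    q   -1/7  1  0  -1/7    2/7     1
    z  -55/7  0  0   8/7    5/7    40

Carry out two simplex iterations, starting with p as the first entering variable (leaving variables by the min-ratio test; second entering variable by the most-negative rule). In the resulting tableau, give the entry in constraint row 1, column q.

3

Ratio test on column p — row 1: (11/2)/(5/14) = 77/5; row 2: entry -1/7 ≤ 0. Minimum is 77/5 at row 1 (r leaves); pivot element 5/14.
Divide row 1 by 5/14; eliminate column p from the other rows.
Second iteration: most negative z-row entry is -4 in column s2, so s2 enters.
Ratio test on column s2 — row 1: entry -3/5 ≤ 0; row 2: (16/5)/(1/5) = 16. Minimum is 16 at row 2 (q leaves); pivot element 1/5.
Divide row 2 by 1/5; eliminate column s2 from the other rows.
After both pivots, the entry at constraint row 1, column q is 3.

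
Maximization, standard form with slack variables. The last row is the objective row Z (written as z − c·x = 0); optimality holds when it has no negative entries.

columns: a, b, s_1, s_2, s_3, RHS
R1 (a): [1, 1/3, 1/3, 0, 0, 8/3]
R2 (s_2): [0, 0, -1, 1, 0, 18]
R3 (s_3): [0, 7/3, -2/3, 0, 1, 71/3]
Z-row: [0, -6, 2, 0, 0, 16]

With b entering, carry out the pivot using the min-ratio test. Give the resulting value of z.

Ratio test on column b — row 1: (8/3)/(1/3) = 8; row 2: entry 0 ≤ 0; row 3: (71/3)/(7/3) = 71/7. Minimum is 8 at row 1 (a leaves); pivot element 1/3.
Pivot on row 1; the Z-row RHS becomes 16 − (-6)·8 = 64.

64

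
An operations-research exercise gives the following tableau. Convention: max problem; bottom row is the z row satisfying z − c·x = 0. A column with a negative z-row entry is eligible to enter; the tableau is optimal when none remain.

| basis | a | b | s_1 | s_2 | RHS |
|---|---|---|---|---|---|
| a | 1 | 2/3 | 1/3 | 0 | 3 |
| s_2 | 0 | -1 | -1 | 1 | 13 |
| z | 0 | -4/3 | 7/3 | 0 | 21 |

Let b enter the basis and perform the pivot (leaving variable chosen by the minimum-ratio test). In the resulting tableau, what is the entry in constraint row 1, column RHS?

Ratio test on column b — row 1: 3/(2/3) = 9/2; row 2: entry -1 ≤ 0. Minimum is 9/2 at row 1 (a leaves); pivot element 2/3.
Divide row 1 by 2/3; eliminate column b from the other rows.
In the new row 1, the RHS entry is the old entry divided by the pivot: 3/(2/3) = 9/2.

9/2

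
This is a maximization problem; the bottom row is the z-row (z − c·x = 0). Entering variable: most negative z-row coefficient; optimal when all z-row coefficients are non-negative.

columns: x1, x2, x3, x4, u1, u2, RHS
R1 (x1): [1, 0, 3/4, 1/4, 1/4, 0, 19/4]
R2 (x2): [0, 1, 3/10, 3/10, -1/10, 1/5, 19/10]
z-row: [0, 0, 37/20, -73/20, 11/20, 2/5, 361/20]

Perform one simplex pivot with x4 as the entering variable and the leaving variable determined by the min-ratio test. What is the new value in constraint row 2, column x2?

10/3

Ratio test on column x4 — row 1: (19/4)/(1/4) = 19; row 2: (19/10)/(3/10) = 19/3. Minimum is 19/3 at row 2 (x2 leaves); pivot element 3/10.
Divide row 2 by 3/10; eliminate column x4 from the other rows.
In the new row 2, the x2 entry is the old entry divided by the pivot: 1/(3/10) = 10/3.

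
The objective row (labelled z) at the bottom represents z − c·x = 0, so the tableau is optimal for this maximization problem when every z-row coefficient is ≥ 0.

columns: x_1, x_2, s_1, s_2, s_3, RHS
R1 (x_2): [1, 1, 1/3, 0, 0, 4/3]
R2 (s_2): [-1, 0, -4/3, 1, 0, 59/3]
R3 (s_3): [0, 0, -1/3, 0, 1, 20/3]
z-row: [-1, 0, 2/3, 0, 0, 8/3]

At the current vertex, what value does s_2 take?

59/3

s_2 is basic (row 2); its value is the RHS of that row, 59/3.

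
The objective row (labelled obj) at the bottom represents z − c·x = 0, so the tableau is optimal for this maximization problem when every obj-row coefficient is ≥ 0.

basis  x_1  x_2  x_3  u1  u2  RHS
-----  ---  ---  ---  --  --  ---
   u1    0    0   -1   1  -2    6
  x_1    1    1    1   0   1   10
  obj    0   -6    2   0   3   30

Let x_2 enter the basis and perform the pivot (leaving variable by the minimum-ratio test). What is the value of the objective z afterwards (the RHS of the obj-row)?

Ratio test on column x_2 — row 1: entry 0 ≤ 0; row 2: 10/1 = 10. Minimum is 10 at row 2 (x_1 leaves); pivot element 1.
Pivot on row 2; the obj-row RHS becomes 30 − (-6)·10 = 90.

90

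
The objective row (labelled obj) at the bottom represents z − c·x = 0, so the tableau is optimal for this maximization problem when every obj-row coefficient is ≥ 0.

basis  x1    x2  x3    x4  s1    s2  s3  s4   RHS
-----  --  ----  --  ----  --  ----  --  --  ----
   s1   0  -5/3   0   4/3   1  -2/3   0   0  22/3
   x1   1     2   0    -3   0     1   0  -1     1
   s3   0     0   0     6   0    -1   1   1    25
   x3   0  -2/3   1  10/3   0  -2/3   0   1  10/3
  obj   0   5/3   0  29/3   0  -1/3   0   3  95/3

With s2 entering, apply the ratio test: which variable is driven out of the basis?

x1

Column s2 entries and ratios — s1: -2/3 ≤ 0, skip; x1: 1/1 = 1; s3: -1 ≤ 0, skip; x3: -2/3 ≤ 0, skip.
Smallest ratio is 1 in the row of x1, so x1 leaves.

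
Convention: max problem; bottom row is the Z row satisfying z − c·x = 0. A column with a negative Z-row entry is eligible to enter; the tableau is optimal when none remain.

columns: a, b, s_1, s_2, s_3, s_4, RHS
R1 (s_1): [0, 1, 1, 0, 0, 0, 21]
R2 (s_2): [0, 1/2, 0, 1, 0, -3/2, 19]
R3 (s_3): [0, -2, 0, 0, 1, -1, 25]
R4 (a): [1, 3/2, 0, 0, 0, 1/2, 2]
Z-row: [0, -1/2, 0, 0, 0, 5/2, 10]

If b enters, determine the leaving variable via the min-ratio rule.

a

Column b entries and ratios — s_1: 21/1 = 21; s_2: 19/(1/2) = 38; s_3: -2 ≤ 0, skip; a: 2/(3/2) = 4/3.
Smallest ratio is 4/3 in the row of a, so a leaves.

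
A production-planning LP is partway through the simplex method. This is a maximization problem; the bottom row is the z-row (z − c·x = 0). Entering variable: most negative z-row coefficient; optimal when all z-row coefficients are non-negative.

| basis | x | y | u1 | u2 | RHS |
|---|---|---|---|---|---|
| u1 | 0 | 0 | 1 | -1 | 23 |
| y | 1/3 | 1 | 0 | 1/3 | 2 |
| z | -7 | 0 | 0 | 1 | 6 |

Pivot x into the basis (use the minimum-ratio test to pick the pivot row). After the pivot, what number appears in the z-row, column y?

21

Ratio test on column x — row 1: entry 0 ≤ 0; row 2: 2/(1/3) = 6. Minimum is 6 at row 2 (y leaves); pivot element 1/3.
Divide row 2 by 1/3; eliminate column x from the other rows.
z-row update in column y: 0 − (-7)·3 = 21.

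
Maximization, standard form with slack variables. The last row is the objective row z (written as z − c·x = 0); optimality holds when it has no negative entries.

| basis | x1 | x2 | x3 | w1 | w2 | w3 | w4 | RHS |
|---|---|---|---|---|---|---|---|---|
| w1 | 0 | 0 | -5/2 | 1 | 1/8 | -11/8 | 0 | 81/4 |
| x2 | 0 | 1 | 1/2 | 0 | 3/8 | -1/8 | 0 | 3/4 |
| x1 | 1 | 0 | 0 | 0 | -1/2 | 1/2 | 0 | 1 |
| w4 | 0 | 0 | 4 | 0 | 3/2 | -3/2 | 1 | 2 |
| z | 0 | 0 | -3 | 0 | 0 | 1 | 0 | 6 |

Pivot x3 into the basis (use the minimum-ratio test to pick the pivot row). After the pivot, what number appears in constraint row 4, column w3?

-3/8

Ratio test on column x3 — row 1: entry -5/2 ≤ 0; row 2: (3/4)/(1/2) = 3/2; row 3: entry 0 ≤ 0; row 4: 2/4 = 1/2. Minimum is 1/2 at row 4 (w4 leaves); pivot element 4.
Divide row 4 by 4; eliminate column x3 from the other rows.
In the new row 4, the w3 entry is the old entry divided by the pivot: (-3/2)/4 = -3/8.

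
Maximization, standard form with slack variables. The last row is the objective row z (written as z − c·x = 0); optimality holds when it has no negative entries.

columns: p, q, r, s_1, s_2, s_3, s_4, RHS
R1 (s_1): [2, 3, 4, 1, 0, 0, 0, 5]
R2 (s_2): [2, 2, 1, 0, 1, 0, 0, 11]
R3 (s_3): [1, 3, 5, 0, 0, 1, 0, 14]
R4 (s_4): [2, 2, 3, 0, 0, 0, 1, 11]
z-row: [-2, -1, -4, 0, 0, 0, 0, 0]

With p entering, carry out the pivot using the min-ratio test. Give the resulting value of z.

5

Ratio test on column p — row 1: 5/2 = 5/2; row 2: 11/2 = 11/2; row 3: 14/1 = 14; row 4: 11/2 = 11/2. Minimum is 5/2 at row 1 (s_1 leaves); pivot element 2.
Pivot on row 1; the z-row RHS becomes 0 − (-2)·(5/2) = 5.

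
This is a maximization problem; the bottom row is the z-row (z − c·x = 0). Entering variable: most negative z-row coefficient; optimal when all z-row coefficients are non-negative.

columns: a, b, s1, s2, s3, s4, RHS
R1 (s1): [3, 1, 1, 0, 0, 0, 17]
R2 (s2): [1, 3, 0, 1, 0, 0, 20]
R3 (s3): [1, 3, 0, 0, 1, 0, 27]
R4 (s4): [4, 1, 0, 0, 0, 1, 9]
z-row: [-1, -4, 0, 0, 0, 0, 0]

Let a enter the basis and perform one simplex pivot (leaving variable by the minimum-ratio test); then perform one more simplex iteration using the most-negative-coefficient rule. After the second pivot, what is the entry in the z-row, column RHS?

Ratio test on column a — row 1: 17/3 = 17/3; row 2: 20/1 = 20; row 3: 27/1 = 27; row 4: 9/4 = 9/4. Minimum is 9/4 at row 4 (s4 leaves); pivot element 4.
Divide row 4 by 4; eliminate column a from the other rows.
Second iteration: most negative z-row entry is -15/4 in column b, so b enters.
Ratio test on column b — row 1: (41/4)/(1/4) = 41; row 2: (71/4)/(11/4) = 71/11; row 3: (99/4)/(11/4) = 9; row 4: (9/4)/(1/4) = 9. Minimum is 71/11 at row 2 (s2 leaves); pivot element 11/4.
Divide row 2 by 11/4; eliminate column b from the other rows.
After both pivots, the entry at the z-row, column RHS is 291/11.

291/11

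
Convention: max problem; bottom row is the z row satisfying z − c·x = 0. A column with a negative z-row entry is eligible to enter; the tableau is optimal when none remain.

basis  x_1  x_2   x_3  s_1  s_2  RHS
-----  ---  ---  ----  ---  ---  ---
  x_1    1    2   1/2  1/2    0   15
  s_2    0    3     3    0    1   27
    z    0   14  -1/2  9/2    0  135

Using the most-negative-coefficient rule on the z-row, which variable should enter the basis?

x_3

Negative z-row entries: x_3: -1/2.
The most negative is -1/2 in column x_3, so x_3 enters.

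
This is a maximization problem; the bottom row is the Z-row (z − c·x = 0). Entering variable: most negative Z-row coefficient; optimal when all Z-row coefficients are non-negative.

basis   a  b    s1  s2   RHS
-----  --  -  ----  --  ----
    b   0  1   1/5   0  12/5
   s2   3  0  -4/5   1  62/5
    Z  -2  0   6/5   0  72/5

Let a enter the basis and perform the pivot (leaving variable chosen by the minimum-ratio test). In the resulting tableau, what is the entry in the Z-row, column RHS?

Ratio test on column a — row 1: entry 0 ≤ 0; row 2: (62/5)/3 = 62/15. Minimum is 62/15 at row 2 (s2 leaves); pivot element 3.
Divide row 2 by 3; eliminate column a from the other rows.
Z-row update in column RHS: 72/5 − (-2)·(62/15) = 68/3.

68/3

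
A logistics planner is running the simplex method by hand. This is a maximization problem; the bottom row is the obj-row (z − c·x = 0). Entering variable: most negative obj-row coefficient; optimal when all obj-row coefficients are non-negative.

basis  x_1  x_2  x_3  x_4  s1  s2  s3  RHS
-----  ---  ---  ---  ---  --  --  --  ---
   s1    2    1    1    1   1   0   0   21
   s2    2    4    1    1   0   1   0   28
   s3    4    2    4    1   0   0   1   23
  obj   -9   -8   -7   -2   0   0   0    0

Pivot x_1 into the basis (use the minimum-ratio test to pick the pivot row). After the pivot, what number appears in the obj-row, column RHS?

207/4

Ratio test on column x_1 — row 1: 21/2 = 21/2; row 2: 28/2 = 14; row 3: 23/4 = 23/4. Minimum is 23/4 at row 3 (s3 leaves); pivot element 4.
Divide row 3 by 4; eliminate column x_1 from the other rows.
obj-row update in column RHS: 0 − (-9)·(23/4) = 207/4.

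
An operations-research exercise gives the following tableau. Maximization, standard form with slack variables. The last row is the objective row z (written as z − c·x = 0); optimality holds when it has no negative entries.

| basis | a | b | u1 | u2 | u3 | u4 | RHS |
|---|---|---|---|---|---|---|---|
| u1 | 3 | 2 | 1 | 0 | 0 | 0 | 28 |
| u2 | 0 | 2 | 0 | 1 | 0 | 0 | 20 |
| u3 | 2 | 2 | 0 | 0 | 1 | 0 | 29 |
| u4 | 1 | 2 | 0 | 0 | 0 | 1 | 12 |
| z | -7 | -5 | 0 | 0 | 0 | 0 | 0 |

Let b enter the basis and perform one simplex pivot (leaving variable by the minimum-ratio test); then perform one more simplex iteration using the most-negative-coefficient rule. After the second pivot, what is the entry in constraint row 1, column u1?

Ratio test on column b — row 1: 28/2 = 14; row 2: 20/2 = 10; row 3: 29/2 = 29/2; row 4: 12/2 = 6. Minimum is 6 at row 4 (u4 leaves); pivot element 2.
Divide row 4 by 2; eliminate column b from the other rows.
Second iteration: most negative z-row entry is -9/2 in column a, so a enters.
Ratio test on column a — row 1: 16/2 = 8; row 2: entry -1 ≤ 0; row 3: 17/1 = 17; row 4: 6/(1/2) = 12. Minimum is 8 at row 1 (u1 leaves); pivot element 2.
Divide row 1 by 2; eliminate column a from the other rows.
After both pivots, the entry at constraint row 1, column u1 is 1/2.

1/2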